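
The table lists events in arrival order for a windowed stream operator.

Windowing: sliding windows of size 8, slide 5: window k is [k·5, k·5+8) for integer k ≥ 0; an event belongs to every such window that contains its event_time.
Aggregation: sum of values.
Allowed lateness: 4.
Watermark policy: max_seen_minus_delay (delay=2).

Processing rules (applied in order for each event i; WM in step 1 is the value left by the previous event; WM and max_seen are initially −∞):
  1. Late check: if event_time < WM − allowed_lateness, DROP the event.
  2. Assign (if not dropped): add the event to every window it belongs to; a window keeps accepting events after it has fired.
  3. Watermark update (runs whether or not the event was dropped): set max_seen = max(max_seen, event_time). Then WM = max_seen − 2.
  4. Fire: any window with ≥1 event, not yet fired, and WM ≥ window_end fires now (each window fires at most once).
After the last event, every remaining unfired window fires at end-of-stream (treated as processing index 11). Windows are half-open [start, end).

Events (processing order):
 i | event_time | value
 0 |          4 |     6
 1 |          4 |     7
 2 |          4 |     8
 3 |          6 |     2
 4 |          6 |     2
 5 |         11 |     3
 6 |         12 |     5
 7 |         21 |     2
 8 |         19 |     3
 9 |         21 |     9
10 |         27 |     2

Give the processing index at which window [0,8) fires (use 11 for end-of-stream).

5

i=0 t=4 v=6: → [0,8); WM=2
i=1 t=4 v=7: → [0,8); WM=2
i=2 t=4 v=8: → [0,8); WM=2
i=3 t=6 v=2: → [5,13),[0,8); WM=4
i=4 t=6 v=2: → [5,13),[0,8); WM=4
i=5 t=11 v=3: → [10,18),[5,13); WM=9; [0,8) fires=25
i=6 t=12 v=5: → [10,18),[5,13); WM=10
i=7 t=21 v=2: → [20,28),[15,23); WM=19; [5,13) fires=12 [10,18) fires=8
i=8 t=19 v=3: → [15,23); WM=19
i=9 t=21 v=9: → [20,28),[15,23); WM=19
i=10 t=27 v=2: → [25,33),[20,28); WM=25; [15,23) fires=14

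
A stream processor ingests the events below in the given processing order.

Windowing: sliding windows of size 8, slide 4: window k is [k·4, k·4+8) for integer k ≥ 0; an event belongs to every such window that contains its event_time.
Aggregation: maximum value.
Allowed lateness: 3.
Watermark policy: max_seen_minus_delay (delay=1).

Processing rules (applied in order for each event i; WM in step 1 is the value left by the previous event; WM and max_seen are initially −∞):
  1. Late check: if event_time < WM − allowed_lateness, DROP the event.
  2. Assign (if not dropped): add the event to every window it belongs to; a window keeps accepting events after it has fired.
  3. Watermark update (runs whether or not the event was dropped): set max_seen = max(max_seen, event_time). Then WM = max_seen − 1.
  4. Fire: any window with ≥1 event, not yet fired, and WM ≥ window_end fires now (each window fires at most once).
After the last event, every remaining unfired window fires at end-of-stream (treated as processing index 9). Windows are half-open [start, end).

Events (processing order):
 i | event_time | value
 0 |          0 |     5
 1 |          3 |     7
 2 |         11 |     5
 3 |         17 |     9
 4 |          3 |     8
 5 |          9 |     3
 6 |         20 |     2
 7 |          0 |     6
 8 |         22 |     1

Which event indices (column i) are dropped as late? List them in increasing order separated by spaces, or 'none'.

4 5 7

i=0 t=0 v=5: → [0,8); WM=-1
i=1 t=3 v=7: → [0,8); WM=2
i=2 t=11 v=5: → [8,16),[4,12); WM=10; [0,8) fires=7
i=3 t=17 v=9: → [16,24),[12,20); WM=16; [4,12) fires=5 [8,16) fires=5
i=4 t=3 v=8: DROP (t<16-3); WM=16
i=5 t=9 v=3: DROP (t<16-3); WM=16
i=6 t=20 v=2: → [20,28),[16,24); WM=19
i=7 t=0 v=6: DROP (t<19-3); WM=19
i=8 t=22 v=1: → [20,28),[16,24); WM=21; [12,20) fires=9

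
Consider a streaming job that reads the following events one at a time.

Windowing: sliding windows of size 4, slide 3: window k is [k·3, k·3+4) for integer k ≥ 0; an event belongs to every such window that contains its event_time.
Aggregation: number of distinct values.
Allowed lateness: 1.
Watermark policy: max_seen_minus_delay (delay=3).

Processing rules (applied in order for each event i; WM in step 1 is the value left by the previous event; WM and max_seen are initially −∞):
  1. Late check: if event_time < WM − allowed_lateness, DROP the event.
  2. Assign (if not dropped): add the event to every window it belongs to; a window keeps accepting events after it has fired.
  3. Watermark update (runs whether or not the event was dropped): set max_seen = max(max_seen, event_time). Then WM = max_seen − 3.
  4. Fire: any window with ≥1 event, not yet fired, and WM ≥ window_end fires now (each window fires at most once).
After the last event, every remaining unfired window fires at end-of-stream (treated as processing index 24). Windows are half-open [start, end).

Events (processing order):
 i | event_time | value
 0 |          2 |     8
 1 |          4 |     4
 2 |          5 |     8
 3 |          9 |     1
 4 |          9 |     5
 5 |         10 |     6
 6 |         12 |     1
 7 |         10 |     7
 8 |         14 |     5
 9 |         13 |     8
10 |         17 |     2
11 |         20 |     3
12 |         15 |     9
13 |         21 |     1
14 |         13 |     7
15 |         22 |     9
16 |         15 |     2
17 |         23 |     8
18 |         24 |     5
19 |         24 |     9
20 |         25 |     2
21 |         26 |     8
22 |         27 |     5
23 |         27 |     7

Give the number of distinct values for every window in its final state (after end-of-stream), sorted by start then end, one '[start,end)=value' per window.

i=0 t=2 v=8: → [0,4); WM=-1
i=1 t=4 v=4: → [3,7); WM=1
i=2 t=5 v=8: → [3,7); WM=2
i=3 t=9 v=1: → [9,13),[6,10); WM=6; [0,4) fires=1
i=4 t=9 v=5: → [9,13),[6,10); WM=6
i=5 t=10 v=6: → [9,13); WM=7; [3,7) fires=2
i=6 t=12 v=1: → [12,16),[9,13); WM=9
i=7 t=10 v=7: → [9,13); WM=9
i=8 t=14 v=5: → [12,16); WM=11; [6,10) fires=2
i=9 t=13 v=8: → [12,16); WM=11
i=10 t=17 v=2: → [15,19); WM=14; [9,13) fires=4
i=11 t=20 v=3: → [18,22); WM=17; [12,16) fires=3
i=12 t=15 v=9: DROP (t<17-1); WM=17
i=13 t=21 v=1: → [21,25),[18,22); WM=18
i=14 t=13 v=7: DROP (t<18-1); WM=18
i=15 t=22 v=9: → [21,25); WM=19; [15,19) fires=1
i=16 t=15 v=2: DROP (t<19-1); WM=19
i=17 t=23 v=8: → [21,25); WM=20
i=18 t=24 v=5: → [24,28),[21,25); WM=21
i=19 t=24 v=9: → [24,28),[21,25); WM=21
i=20 t=25 v=2: → [24,28); WM=22; [18,22) fires=2
i=21 t=26 v=8: → [24,28); WM=23
i=22 t=27 v=5: → [27,31),[24,28); WM=24
i=23 t=27 v=7: → [27,31),[24,28); WM=24

[0,4)=1 [3,7)=2 [6,10)=2 [9,13)=4 [12,16)=3 [15,19)=1 [18,22)=2 [21,25)=4 [24,28)=5 [27,31)=2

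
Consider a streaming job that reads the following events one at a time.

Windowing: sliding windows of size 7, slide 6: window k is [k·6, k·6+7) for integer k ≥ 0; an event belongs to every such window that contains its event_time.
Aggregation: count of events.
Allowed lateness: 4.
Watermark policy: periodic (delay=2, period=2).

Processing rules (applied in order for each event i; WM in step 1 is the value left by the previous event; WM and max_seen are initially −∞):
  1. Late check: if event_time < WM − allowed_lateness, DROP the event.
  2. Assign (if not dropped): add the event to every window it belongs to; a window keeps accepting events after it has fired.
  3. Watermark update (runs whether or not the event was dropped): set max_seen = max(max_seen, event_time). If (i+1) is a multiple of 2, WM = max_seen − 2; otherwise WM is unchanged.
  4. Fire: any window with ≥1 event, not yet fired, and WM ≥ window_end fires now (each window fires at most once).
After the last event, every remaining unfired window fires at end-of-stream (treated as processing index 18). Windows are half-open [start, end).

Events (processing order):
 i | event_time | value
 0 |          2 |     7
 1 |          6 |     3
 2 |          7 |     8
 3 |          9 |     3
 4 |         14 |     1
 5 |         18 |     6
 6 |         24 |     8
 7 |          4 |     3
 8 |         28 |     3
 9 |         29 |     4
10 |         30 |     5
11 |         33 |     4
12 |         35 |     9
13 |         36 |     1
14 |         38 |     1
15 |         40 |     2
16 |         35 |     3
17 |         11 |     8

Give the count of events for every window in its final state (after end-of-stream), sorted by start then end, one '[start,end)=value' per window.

i=0 t=2 v=7: → [0,7); WM=−∞
i=1 t=6 v=3: → [6,13),[0,7); WM=4
i=2 t=7 v=8: → [6,13); WM=4
i=3 t=9 v=3: → [6,13); WM=7; [0,7) fires=2
i=4 t=14 v=1: → [12,19); WM=7
i=5 t=18 v=6: → [18,25),[12,19); WM=16; [6,13) fires=3
i=6 t=24 v=8: → [24,31),[18,25); WM=16
i=7 t=4 v=3: DROP (t<16-4); WM=22; [12,19) fires=2
i=8 t=28 v=3: → [24,31); WM=22
i=9 t=29 v=4: → [24,31); WM=27; [18,25) fires=2
i=10 t=30 v=5: → [30,37),[24,31); WM=27
i=11 t=33 v=4: → [30,37); WM=31; [24,31) fires=4
i=12 t=35 v=9: → [30,37); WM=31
i=13 t=36 v=1: → [36,43),[30,37); WM=34
i=14 t=38 v=1: → [36,43); WM=34
i=15 t=40 v=2: → [36,43); WM=38; [30,37) fires=4
i=16 t=35 v=3: → [30,37); WM=38
i=17 t=11 v=8: DROP (t<38-4); WM=38

[0,7)=2 [6,13)=3 [12,19)=2 [18,25)=2 [24,31)=4 [30,37)=5 [36,43)=3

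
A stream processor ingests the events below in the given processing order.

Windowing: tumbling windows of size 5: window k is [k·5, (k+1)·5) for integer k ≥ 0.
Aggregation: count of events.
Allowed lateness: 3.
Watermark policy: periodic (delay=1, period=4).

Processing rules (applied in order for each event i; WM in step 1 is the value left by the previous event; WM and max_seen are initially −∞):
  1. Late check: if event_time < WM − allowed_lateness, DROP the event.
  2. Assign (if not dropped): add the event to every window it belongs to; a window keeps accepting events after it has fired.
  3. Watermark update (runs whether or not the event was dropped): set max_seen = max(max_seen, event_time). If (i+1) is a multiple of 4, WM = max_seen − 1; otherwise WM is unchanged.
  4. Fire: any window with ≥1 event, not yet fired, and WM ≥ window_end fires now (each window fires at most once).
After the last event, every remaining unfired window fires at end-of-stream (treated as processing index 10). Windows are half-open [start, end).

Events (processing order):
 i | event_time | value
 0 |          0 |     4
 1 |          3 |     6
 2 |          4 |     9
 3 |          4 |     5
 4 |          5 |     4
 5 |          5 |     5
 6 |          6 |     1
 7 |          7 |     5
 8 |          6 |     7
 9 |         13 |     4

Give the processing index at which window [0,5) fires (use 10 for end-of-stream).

7

i=0 t=0 v=4: → [0,5); WM=−∞
i=1 t=3 v=6: → [0,5); WM=−∞
i=2 t=4 v=9: → [0,5); WM=−∞
i=3 t=4 v=5: → [0,5); WM=3
i=4 t=5 v=4: → [5,10); WM=3
i=5 t=5 v=5: → [5,10); WM=3
i=6 t=6 v=1: → [5,10); WM=3
i=7 t=7 v=5: → [5,10); WM=6; [0,5) fires=4
i=8 t=6 v=7: → [5,10); WM=6
i=9 t=13 v=4: → [10,15); WM=6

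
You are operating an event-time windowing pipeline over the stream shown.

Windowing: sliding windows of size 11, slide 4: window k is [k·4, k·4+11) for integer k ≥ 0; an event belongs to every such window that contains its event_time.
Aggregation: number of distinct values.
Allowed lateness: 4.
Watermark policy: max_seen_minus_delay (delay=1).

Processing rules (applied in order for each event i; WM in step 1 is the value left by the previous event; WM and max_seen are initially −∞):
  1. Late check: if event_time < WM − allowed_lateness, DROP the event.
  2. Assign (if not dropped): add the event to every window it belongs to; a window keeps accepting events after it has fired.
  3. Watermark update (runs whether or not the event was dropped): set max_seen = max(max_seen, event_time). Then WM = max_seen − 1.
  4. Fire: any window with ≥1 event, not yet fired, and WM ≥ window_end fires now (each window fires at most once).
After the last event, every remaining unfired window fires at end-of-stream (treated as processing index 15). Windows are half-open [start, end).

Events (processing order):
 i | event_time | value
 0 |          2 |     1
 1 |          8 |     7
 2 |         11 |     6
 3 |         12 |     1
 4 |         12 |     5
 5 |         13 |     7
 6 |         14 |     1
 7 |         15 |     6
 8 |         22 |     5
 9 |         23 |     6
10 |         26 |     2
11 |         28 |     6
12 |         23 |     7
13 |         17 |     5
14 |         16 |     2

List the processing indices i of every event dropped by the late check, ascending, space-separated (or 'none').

13 14

i=0 t=2 v=1: → [0,11); WM=1
i=1 t=8 v=7: → [8,19),[4,15),[0,11); WM=7
i=2 t=11 v=6: → [8,19),[4,15); WM=10
i=3 t=12 v=1: → [12,23),[8,19),[4,15); WM=11; [0,11) fires=2
i=4 t=12 v=5: → [12,23),[8,19),[4,15); WM=11
i=5 t=13 v=7: → [12,23),[8,19),[4,15); WM=12
i=6 t=14 v=1: → [12,23),[8,19),[4,15); WM=13
i=7 t=15 v=6: → [12,23),[8,19); WM=14
i=8 t=22 v=5: → [20,31),[16,27),[12,23); WM=21; [4,15) fires=4 [8,19) fires=4
i=9 t=23 v=6: → [20,31),[16,27); WM=22
i=10 t=26 v=2: → [24,35),[20,31),[16,27); WM=25; [12,23) fires=4
i=11 t=28 v=6: → [28,39),[24,35),[20,31); WM=27; [16,27) fires=3
i=12 t=23 v=7: → [20,31),[16,27); WM=27
i=13 t=17 v=5: DROP (t<27-4); WM=27
i=14 t=16 v=2: DROP (t<27-4); WM=27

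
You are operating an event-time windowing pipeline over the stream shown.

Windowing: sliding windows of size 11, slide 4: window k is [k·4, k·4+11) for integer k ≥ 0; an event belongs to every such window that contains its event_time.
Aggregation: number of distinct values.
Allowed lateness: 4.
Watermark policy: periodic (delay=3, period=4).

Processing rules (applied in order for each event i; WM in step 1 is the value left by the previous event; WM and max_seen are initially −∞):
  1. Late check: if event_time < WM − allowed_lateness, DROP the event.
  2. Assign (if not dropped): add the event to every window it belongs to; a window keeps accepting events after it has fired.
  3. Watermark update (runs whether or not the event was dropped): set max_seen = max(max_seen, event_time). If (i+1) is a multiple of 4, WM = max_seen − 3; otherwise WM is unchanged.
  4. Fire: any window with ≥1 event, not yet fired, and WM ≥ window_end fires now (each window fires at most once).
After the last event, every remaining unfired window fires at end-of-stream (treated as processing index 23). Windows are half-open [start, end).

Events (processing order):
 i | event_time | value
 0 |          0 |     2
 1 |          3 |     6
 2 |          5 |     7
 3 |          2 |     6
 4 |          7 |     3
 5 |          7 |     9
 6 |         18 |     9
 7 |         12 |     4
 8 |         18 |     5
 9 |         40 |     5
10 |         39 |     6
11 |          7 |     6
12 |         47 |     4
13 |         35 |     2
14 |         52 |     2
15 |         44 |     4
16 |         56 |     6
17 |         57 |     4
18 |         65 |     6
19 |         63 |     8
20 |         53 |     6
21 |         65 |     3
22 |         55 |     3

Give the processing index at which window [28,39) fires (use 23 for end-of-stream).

15

i=0 t=0 v=2: → [0,11); WM=−∞
i=1 t=3 v=6: → [0,11); WM=−∞
i=2 t=5 v=7: → [4,15),[0,11); WM=−∞
i=3 t=2 v=6: → [0,11); WM=2
i=4 t=7 v=3: → [4,15),[0,11); WM=2
i=5 t=7 v=9: → [4,15),[0,11); WM=2
i=6 t=18 v=9: → [16,27),[12,23),[8,19); WM=2
i=7 t=12 v=4: → [12,23),[8,19),[4,15); WM=15; [0,11) fires=5 [4,15) fires=4
i=8 t=18 v=5: → [16,27),[12,23),[8,19); WM=15
i=9 t=40 v=5: → [40,51),[36,47),[32,43); WM=15
i=10 t=39 v=6: → [36,47),[32,43); WM=15
i=11 t=7 v=6: DROP (t<15-4); WM=37; [8,19) fires=3 [12,23) fires=3 [16,27) fires=2
i=12 t=47 v=4: → [44,55),[40,51); WM=37
i=13 t=35 v=2: → [32,43),[28,39); WM=37
i=14 t=52 v=2: → [52,63),[48,59),[44,55); WM=37
i=15 t=44 v=4: → [44,55),[40,51),[36,47); WM=49; [28,39) fires=1 [32,43) fires=3 [36,47) fires=3
i=16 t=56 v=6: → [56,67),[52,63),[48,59); WM=49
i=17 t=57 v=4: → [56,67),[52,63),[48,59); WM=49
i=18 t=65 v=6: → [64,75),[60,71),[56,67); WM=49
i=19 t=63 v=8: → [60,71),[56,67); WM=62; [40,51) fires=2 [44,55) fires=2 [48,59) fires=3
i=20 t=53 v=6: DROP (t<62-4); WM=62
i=21 t=65 v=3: → [64,75),[60,71),[56,67); WM=62
i=22 t=55 v=3: DROP (t<62-4); WM=62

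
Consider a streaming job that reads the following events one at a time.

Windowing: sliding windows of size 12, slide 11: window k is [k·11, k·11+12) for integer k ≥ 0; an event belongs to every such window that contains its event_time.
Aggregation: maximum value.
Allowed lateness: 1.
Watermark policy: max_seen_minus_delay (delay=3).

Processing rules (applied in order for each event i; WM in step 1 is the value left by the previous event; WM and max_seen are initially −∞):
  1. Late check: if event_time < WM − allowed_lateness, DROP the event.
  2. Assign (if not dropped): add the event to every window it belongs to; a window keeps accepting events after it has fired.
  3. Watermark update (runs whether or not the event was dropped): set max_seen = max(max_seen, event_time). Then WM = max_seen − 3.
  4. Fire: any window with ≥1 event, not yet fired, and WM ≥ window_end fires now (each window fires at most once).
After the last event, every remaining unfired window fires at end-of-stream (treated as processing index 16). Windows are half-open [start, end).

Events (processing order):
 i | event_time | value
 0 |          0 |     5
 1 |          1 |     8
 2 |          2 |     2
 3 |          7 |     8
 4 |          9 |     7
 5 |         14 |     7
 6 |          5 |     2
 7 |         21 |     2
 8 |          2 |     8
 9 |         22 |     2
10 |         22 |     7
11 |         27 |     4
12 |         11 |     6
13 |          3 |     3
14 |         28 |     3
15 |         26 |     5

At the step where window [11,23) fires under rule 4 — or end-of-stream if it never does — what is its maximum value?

7

i=0 t=0 v=5: → [0,12); WM=-3
i=1 t=1 v=8: → [0,12); WM=-2
i=2 t=2 v=2: → [0,12); WM=-1
i=3 t=7 v=8: → [0,12); WM=4
i=4 t=9 v=7: → [0,12); WM=6
i=5 t=14 v=7: → [11,23); WM=11
i=6 t=5 v=2: DROP (t<11-1); WM=11
i=7 t=21 v=2: → [11,23); WM=18; [0,12) fires=8
i=8 t=2 v=8: DROP (t<18-1); WM=18
i=9 t=22 v=2: → [22,34),[11,23); WM=19
i=10 t=22 v=7: → [22,34),[11,23); WM=19
i=11 t=27 v=4: → [22,34); WM=24; [11,23) fires=7
i=12 t=11 v=6: DROP (t<24-1); WM=24
i=13 t=3 v=3: DROP (t<24-1); WM=24
i=14 t=28 v=3: → [22,34); WM=25
i=15 t=26 v=5: → [22,34); WM=25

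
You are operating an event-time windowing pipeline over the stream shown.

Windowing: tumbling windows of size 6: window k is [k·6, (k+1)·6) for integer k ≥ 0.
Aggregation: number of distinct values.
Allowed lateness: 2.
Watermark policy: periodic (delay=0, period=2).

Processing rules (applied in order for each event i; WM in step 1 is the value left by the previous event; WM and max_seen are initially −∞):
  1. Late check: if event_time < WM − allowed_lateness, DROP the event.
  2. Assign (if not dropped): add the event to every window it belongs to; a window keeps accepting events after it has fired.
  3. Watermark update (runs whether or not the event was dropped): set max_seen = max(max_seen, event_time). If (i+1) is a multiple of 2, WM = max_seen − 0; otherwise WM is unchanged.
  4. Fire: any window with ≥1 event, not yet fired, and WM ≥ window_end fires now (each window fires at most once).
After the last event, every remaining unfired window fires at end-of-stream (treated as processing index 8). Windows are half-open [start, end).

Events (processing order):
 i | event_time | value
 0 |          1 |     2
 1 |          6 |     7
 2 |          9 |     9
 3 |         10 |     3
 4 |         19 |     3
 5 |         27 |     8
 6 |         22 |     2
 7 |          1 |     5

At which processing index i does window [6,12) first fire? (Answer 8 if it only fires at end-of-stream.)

i=0 t=1 v=2: → [0,6); WM=−∞
i=1 t=6 v=7: → [6,12); WM=6; [0,6) fires=1
i=2 t=9 v=9: → [6,12); WM=6
i=3 t=10 v=3: → [6,12); WM=10
i=4 t=19 v=3: → [18,24); WM=10
i=5 t=27 v=8: → [24,30); WM=27; [6,12) fires=3 [18,24) fires=1
i=6 t=22 v=2: DROP (t<27-2); WM=27
i=7 t=1 v=5: DROP (t<27-2); WM=27

5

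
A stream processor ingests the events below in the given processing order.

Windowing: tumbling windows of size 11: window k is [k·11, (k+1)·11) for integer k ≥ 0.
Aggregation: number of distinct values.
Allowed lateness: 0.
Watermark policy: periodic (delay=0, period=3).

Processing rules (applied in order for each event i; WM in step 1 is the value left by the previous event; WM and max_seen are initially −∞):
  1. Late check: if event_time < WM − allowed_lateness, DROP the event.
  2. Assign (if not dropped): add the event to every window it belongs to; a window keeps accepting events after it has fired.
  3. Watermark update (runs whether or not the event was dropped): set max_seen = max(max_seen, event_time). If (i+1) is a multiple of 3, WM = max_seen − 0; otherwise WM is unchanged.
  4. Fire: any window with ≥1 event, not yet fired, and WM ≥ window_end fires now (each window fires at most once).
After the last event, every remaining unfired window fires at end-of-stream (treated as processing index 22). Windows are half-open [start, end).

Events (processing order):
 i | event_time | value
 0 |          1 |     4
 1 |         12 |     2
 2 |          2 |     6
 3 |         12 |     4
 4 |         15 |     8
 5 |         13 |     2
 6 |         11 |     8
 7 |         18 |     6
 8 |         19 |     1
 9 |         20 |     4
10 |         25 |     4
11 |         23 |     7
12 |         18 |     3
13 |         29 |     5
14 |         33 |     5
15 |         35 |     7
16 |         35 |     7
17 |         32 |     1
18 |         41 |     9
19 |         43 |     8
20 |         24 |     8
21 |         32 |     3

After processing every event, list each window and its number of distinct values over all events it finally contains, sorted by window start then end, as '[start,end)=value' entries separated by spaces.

i=0 t=1 v=4: → [0,11); WM=−∞
i=1 t=12 v=2: → [11,22); WM=−∞
i=2 t=2 v=6: → [0,11); WM=12; [0,11) fires=2
i=3 t=12 v=4: → [11,22); WM=12
i=4 t=15 v=8: → [11,22); WM=12
i=5 t=13 v=2: → [11,22); WM=15
i=6 t=11 v=8: DROP (t<15-0); WM=15
i=7 t=18 v=6: → [11,22); WM=15
i=8 t=19 v=1: → [11,22); WM=19
i=9 t=20 v=4: → [11,22); WM=19
i=10 t=25 v=4: → [22,33); WM=19
i=11 t=23 v=7: → [22,33); WM=25; [11,22) fires=5
i=12 t=18 v=3: DROP (t<25-0); WM=25
i=13 t=29 v=5: → [22,33); WM=25
i=14 t=33 v=5: → [33,44); WM=33; [22,33) fires=3
i=15 t=35 v=7: → [33,44); WM=33
i=16 t=35 v=7: → [33,44); WM=33
i=17 t=32 v=1: DROP (t<33-0); WM=35
i=18 t=41 v=9: → [33,44); WM=35
i=19 t=43 v=8: → [33,44); WM=35
i=20 t=24 v=8: DROP (t<35-0); WM=43
i=21 t=32 v=3: DROP (t<43-0); WM=43

[0,11)=2 [11,22)=5 [22,33)=3 [33,44)=4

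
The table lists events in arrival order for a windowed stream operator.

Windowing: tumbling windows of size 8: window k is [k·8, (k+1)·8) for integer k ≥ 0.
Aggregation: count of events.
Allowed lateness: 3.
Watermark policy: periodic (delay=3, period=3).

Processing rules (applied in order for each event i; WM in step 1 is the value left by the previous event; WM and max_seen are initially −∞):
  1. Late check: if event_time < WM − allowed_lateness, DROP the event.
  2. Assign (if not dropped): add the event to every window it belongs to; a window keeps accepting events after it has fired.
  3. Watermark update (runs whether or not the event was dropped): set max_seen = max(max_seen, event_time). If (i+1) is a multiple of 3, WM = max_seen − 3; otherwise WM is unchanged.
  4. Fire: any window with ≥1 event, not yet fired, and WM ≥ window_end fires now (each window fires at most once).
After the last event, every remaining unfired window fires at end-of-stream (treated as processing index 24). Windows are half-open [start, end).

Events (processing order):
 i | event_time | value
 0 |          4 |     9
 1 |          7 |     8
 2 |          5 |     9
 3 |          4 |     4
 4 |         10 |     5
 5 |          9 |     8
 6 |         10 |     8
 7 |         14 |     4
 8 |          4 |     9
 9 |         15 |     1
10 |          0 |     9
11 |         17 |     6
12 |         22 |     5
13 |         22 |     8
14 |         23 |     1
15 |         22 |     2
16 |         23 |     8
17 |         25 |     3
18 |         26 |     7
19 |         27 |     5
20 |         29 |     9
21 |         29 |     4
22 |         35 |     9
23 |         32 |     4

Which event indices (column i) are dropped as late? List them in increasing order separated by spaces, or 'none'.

10

i=0 t=4 v=9: → [0,8); WM=−∞
i=1 t=7 v=8: → [0,8); WM=−∞
i=2 t=5 v=9: → [0,8); WM=4
i=3 t=4 v=4: → [0,8); WM=4
i=4 t=10 v=5: → [8,16); WM=4
i=5 t=9 v=8: → [8,16); WM=7
i=6 t=10 v=8: → [8,16); WM=7
i=7 t=14 v=4: → [8,16); WM=7
i=8 t=4 v=9: → [0,8); WM=11; [0,8) fires=5
i=9 t=15 v=1: → [8,16); WM=11
i=10 t=0 v=9: DROP (t<11-3); WM=11
i=11 t=17 v=6: → [16,24); WM=14
i=12 t=22 v=5: → [16,24); WM=14
i=13 t=22 v=8: → [16,24); WM=14
i=14 t=23 v=1: → [16,24); WM=20; [8,16) fires=5
i=15 t=22 v=2: → [16,24); WM=20
i=16 t=23 v=8: → [16,24); WM=20
i=17 t=25 v=3: → [24,32); WM=22
i=18 t=26 v=7: → [24,32); WM=22
i=19 t=27 v=5: → [24,32); WM=22
i=20 t=29 v=9: → [24,32); WM=26; [16,24) fires=6
i=21 t=29 v=4: → [24,32); WM=26
i=22 t=35 v=9: → [32,40); WM=26
i=23 t=32 v=4: → [32,40); WM=32; [24,32) fires=5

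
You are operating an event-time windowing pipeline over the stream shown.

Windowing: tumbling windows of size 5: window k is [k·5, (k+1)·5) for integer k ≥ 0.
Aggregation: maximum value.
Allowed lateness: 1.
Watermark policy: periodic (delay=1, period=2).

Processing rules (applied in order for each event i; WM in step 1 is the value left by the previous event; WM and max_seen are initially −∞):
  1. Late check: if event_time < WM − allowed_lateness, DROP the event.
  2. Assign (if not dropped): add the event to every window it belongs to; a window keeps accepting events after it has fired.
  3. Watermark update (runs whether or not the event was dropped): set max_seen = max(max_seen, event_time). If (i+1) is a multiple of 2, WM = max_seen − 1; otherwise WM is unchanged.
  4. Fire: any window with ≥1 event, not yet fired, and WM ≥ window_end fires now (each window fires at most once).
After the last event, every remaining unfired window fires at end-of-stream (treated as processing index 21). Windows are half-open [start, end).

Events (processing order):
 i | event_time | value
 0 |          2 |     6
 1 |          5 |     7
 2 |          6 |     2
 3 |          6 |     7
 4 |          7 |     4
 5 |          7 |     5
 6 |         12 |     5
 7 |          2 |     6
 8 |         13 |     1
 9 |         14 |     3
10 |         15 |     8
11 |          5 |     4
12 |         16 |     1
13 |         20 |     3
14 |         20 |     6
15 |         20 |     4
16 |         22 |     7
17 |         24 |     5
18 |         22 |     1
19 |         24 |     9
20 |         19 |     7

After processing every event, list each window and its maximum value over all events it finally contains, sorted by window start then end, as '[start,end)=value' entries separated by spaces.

[0,5)=6 [5,10)=7 [10,15)=5 [15,20)=8 [20,25)=9

i=0 t=2 v=6: → [0,5); WM=−∞
i=1 t=5 v=7: → [5,10); WM=4
i=2 t=6 v=2: → [5,10); WM=4
i=3 t=6 v=7: → [5,10); WM=5; [0,5) fires=6
i=4 t=7 v=4: → [5,10); WM=5
i=5 t=7 v=5: → [5,10); WM=6
i=6 t=12 v=5: → [10,15); WM=6
i=7 t=2 v=6: DROP (t<6-1); WM=11; [5,10) fires=7
i=8 t=13 v=1: → [10,15); WM=11
i=9 t=14 v=3: → [10,15); WM=13
i=10 t=15 v=8: → [15,20); WM=13
i=11 t=5 v=4: DROP (t<13-1); WM=14
i=12 t=16 v=1: → [15,20); WM=14
i=13 t=20 v=3: → [20,25); WM=19; [10,15) fires=5
i=14 t=20 v=6: → [20,25); WM=19
i=15 t=20 v=4: → [20,25); WM=19
i=16 t=22 v=7: → [20,25); WM=19
i=17 t=24 v=5: → [20,25); WM=23; [15,20) fires=8
i=18 t=22 v=1: → [20,25); WM=23
i=19 t=24 v=9: → [20,25); WM=23
i=20 t=19 v=7: DROP (t<23-1); WM=23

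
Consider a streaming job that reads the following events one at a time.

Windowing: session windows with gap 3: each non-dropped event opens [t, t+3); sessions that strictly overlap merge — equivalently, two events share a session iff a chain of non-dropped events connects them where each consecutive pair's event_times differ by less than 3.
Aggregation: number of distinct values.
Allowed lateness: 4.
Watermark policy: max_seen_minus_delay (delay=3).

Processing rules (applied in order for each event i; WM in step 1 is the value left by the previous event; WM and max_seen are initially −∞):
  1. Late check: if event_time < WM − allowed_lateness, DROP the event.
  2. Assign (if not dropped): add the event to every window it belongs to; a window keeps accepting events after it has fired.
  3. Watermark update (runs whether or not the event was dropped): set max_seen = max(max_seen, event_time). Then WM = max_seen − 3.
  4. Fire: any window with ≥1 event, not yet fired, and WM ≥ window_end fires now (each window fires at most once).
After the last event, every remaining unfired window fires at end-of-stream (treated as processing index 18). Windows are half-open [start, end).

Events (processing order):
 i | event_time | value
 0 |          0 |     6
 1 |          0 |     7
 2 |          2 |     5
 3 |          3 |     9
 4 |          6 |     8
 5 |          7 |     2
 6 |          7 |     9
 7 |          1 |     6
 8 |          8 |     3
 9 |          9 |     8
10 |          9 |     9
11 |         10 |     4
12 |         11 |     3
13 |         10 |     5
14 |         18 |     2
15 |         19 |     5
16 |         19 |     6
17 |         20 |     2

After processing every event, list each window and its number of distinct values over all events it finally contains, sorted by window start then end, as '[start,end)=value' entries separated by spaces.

[0,6)=4 [6,14)=6 [18,23)=3

i=0 t=0 v=6: → [0,3); WM=-3
i=1 t=0 v=7: → [0,3); WM=-3
i=2 t=2 v=5: → [0,5); WM=-1
i=3 t=3 v=9: → [0,6); WM=0
i=4 t=6 v=8: → [6,9); WM=3
i=5 t=7 v=2: → [6,10); WM=4
i=6 t=7 v=9: → [6,10); WM=4
i=7 t=1 v=6: → [0,6); WM=4
i=8 t=8 v=3: → [6,11); WM=5
i=9 t=9 v=8: → [6,12); WM=6
i=10 t=9 v=9: → [6,12); WM=6
i=11 t=10 v=4: → [6,13); WM=7
i=12 t=11 v=3: → [6,14); WM=8
i=13 t=10 v=5: → [6,14); WM=8
i=14 t=18 v=2: → [18,21); WM=15
i=15 t=19 v=5: → [18,22); WM=16
i=16 t=19 v=6: → [18,22); WM=16
i=17 t=20 v=2: → [18,23); WM=17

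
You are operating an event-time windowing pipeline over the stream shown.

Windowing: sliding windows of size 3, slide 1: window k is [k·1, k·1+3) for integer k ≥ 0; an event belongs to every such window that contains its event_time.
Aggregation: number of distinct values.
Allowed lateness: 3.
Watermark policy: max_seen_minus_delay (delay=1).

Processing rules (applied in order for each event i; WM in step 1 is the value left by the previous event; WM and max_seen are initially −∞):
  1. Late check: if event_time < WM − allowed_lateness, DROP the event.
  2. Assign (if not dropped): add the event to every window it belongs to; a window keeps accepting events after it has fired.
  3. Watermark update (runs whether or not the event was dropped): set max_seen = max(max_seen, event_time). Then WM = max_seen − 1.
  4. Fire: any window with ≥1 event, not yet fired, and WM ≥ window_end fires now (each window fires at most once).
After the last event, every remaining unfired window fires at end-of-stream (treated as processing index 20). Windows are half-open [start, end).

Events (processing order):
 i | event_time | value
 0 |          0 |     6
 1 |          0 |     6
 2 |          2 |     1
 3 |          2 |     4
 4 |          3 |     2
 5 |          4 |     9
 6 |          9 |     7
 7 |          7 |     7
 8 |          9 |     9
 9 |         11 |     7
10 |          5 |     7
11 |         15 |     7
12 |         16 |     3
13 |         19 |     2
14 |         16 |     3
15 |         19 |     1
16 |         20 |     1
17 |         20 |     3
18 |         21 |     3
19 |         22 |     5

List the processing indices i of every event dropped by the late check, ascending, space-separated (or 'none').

i=0 t=0 v=6: → [0,3); WM=-1
i=1 t=0 v=6: → [0,3); WM=-1
i=2 t=2 v=1: → [2,5),[1,4),[0,3); WM=1
i=3 t=2 v=4: → [2,5),[1,4),[0,3); WM=1
i=4 t=3 v=2: → [3,6),[2,5),[1,4); WM=2
i=5 t=4 v=9: → [4,7),[3,6),[2,5); WM=3; [0,3) fires=3
i=6 t=9 v=7: → [9,12),[8,11),[7,10); WM=8; [1,4) fires=3 [2,5) fires=4 [3,6) fires=2 [4,7) fires=1
i=7 t=7 v=7: → [7,10),[6,9),[5,8); WM=8; [5,8) fires=1
i=8 t=9 v=9: → [9,12),[8,11),[7,10); WM=8
i=9 t=11 v=7: → [11,14),[10,13),[9,12); WM=10; [6,9) fires=1 [7,10) fires=2
i=10 t=5 v=7: DROP (t<10-3); WM=10
i=11 t=15 v=7: → [15,18),[14,17),[13,16); WM=14; [8,11) fires=2 [9,12) fires=2 [10,13) fires=1 [11,14) fires=1
i=12 t=16 v=3: → [16,19),[15,18),[14,17); WM=15
i=13 t=19 v=2: → [19,22),[18,21),[17,20); WM=18; [13,16) fires=1 [14,17) fires=2 [15,18) fires=2
i=14 t=16 v=3: → [16,19),[15,18),[14,17); WM=18
i=15 t=19 v=1: → [19,22),[18,21),[17,20); WM=18
i=16 t=20 v=1: → [20,23),[19,22),[18,21); WM=19; [16,19) fires=1
i=17 t=20 v=3: → [20,23),[19,22),[18,21); WM=19
i=18 t=21 v=3: → [21,24),[20,23),[19,22); WM=20; [17,20) fires=2
i=19 t=22 v=5: → [22,25),[21,24),[20,23); WM=21; [18,21) fires=3

10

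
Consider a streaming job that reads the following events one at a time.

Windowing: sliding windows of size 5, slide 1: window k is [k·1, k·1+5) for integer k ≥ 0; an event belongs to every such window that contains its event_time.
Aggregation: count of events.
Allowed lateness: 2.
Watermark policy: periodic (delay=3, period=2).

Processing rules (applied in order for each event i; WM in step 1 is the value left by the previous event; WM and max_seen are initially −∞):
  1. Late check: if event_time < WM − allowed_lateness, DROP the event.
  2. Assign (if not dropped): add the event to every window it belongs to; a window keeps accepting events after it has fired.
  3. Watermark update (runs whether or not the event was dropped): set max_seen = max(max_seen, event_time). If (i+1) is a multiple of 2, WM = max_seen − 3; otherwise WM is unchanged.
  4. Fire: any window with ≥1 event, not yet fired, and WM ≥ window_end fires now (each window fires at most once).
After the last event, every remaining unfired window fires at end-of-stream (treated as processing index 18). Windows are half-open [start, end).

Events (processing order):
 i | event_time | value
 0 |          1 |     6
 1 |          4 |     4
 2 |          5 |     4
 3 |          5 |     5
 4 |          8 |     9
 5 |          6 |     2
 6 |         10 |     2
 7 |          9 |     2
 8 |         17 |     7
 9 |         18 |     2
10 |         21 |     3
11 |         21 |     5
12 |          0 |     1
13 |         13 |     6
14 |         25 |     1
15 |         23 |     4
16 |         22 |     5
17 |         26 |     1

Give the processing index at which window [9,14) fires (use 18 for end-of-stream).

i=0 t=1 v=6: → [1,6),[0,5); WM=−∞
i=1 t=4 v=4: → [4,9),[3,8),[2,7),[1,6),[0,5); WM=1
i=2 t=5 v=4: → [5,10),[4,9),[3,8),[2,7),[1,6); WM=1
i=3 t=5 v=5: → [5,10),[4,9),[3,8),[2,7),[1,6); WM=2
i=4 t=8 v=9: → [8,13),[7,12),[6,11),[5,10),[4,9); WM=2
i=5 t=6 v=2: → [6,11),[5,10),[4,9),[3,8),[2,7); WM=5; [0,5) fires=2
i=6 t=10 v=2: → [10,15),[9,14),[8,13),[7,12),[6,11); WM=5
i=7 t=9 v=2: → [9,14),[8,13),[7,12),[6,11),[5,10); WM=7; [1,6) fires=4 [2,7) fires=4
i=8 t=17 v=7: → [17,22),[16,21),[15,20),[14,19),[13,18); WM=7
i=9 t=18 v=2: → [18,23),[17,22),[16,21),[15,20),[14,19); WM=15; [3,8) fires=4 [4,9) fires=5 [5,10) fires=5 [6,11) fires=4 [7,12) fires=3 [8,13) fires=3 [9,14) fires=2 [10,15) fires=1
i=10 t=21 v=3: → [21,26),[20,25),[19,24),[18,23),[17,22); WM=15
i=11 t=21 v=5: → [21,26),[20,25),[19,24),[18,23),[17,22); WM=18; [13,18) fires=1
i=12 t=0 v=1: DROP (t<18-2); WM=18
i=13 t=13 v=6: DROP (t<18-2); WM=18
i=14 t=25 v=1: → [25,30),[24,29),[23,28),[22,27),[21,26); WM=18
i=15 t=23 v=4: → [23,28),[22,27),[21,26),[20,25),[19,24); WM=22; [14,19) fires=2 [15,20) fires=2 [16,21) fires=2 [17,22) fires=4
i=16 t=22 v=5: → [22,27),[21,26),[20,25),[19,24),[18,23); WM=22
i=17 t=26 v=1: → [26,31),[25,30),[24,29),[23,28),[22,27); WM=23; [18,23) fires=4

9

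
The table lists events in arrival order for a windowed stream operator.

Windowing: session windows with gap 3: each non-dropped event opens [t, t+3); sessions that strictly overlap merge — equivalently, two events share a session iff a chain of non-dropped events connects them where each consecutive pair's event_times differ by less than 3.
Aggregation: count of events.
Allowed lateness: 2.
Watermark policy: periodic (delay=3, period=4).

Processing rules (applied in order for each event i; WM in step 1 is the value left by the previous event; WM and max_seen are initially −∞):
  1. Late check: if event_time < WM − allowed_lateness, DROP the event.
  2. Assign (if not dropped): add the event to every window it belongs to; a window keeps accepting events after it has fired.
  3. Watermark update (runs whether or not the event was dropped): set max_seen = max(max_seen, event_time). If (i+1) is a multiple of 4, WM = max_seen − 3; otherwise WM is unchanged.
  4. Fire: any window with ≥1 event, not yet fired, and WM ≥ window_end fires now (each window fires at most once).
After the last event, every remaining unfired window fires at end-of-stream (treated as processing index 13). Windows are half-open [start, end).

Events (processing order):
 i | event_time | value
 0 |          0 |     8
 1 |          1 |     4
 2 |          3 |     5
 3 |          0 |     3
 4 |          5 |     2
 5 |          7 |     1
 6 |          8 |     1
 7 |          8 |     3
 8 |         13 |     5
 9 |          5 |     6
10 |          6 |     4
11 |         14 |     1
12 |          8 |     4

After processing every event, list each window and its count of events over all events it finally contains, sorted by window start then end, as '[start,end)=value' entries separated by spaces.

i=0 t=0 v=8: → [0,3); WM=−∞
i=1 t=1 v=4: → [0,4); WM=−∞
i=2 t=3 v=5: → [0,6); WM=−∞
i=3 t=0 v=3: → [0,6); WM=0
i=4 t=5 v=2: → [0,8); WM=0
i=5 t=7 v=1: → [0,10); WM=0
i=6 t=8 v=1: → [0,11); WM=0
i=7 t=8 v=3: → [0,11); WM=5
i=8 t=13 v=5: → [13,16); WM=5
i=9 t=5 v=6: → [0,11); WM=5
i=10 t=6 v=4: → [0,11); WM=5
i=11 t=14 v=1: → [13,17); WM=11
i=12 t=8 v=4: DROP (t<11-2); WM=11

[0,11)=10 [13,17)=2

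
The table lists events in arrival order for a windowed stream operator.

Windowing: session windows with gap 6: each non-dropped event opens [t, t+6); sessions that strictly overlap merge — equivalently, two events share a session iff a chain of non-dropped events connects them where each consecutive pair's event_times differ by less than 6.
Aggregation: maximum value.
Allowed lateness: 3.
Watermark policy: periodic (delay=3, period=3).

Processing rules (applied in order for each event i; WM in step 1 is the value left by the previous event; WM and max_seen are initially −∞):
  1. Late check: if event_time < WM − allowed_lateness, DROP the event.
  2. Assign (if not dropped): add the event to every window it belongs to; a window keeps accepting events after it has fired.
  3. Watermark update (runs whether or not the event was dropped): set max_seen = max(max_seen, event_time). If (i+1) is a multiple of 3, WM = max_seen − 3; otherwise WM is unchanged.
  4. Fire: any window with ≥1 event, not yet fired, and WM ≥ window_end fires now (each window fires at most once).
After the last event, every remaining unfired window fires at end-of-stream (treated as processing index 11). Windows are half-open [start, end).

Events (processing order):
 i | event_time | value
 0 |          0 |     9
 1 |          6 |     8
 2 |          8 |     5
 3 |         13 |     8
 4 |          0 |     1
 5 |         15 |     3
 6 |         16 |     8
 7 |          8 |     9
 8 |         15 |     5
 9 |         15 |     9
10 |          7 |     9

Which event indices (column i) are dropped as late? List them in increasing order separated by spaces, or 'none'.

i=0 t=0 v=9: → [0,6); WM=−∞
i=1 t=6 v=8: → [6,12); WM=−∞
i=2 t=8 v=5: → [6,14); WM=5
i=3 t=13 v=8: → [6,19); WM=5
i=4 t=0 v=1: DROP (t<5-3); WM=5
i=5 t=15 v=3: → [6,21); WM=12
i=6 t=16 v=8: → [6,22); WM=12
i=7 t=8 v=9: DROP (t<12-3); WM=12
i=8 t=15 v=5: → [6,22); WM=13
i=9 t=15 v=9: → [6,22); WM=13
i=10 t=7 v=9: DROP (t<13-3); WM=13

4 7 10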